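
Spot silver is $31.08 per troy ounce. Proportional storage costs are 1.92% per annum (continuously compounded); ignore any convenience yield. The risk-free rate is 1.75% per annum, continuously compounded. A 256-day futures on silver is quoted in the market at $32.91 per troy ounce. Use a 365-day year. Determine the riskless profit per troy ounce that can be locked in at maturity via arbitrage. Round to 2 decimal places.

Fair futures: F* = S·e^(carry·T), with carry = (r + u) = 0.0175 + 0.0192 = 0.0367
F* = 31.08 · e^(0.0367 × 256/365) = 31.08 · e^0.025740 = 31.08 × 1.026074 = $31.8904
Market $32.91 > fair $31.8904: forward overpriced → cash-and-carry (buy spot, short the forward).
At maturity, profit = |F_mkt − F*| = |32.91 − 31.8904| = $1.02 per troy ounce

$1.02 per troy ounce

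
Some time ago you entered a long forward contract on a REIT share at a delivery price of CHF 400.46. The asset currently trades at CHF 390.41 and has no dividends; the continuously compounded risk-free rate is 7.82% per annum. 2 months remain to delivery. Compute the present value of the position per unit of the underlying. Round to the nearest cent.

-CHF 4.86

Current fair forward for the remaining 2 months: F = S·e^(r·T), r = 0.0782
F = 390.41 · e^(0.0782 × 2/12) = 390.41 × 1.013119 = 395.5318
Value of long forward = (F − K)·e^(−rT) = (395.5318 − 400.46) · e^(−0.0782·2/12)
= -4.9282 × 0.987051 = -4.86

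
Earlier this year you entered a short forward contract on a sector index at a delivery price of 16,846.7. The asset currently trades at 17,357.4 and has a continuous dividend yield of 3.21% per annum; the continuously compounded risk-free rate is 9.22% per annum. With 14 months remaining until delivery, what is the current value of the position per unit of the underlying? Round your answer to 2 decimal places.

Current fair forward for the remaining 14 months: F = S·e^((r − q)·T), (r − q) = 0.0922 − 0.0321 = 0.0601
F = 17357.4 · e^(0.0601 × 14/12) = 17357.4 × 1.07263331 = 18618.1254
Value of long forward = (F − K)·e^(−rT) = (18618.1254 − 16846.7) · e^(−0.0922·14/12)
= 1771.4254 × 0.89801665 = 1590.77
Short position value = −(long value) = -1590.77

-1590.77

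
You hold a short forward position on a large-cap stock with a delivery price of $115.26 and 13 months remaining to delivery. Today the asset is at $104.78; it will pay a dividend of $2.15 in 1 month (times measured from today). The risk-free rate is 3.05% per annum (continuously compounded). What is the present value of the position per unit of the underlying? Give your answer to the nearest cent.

PV(remaining dividends) I = 2.15·e^(−0.0305·1/12) = 2.1445
Current forward F = (S − I)·e^(rT) = (104.78 − 2.1445)·e^(0.0305·13/12) = 102.6355 × 1.033594 = 106.0834
Value (long) = (F − K)·e^(−rT) = (106.0834 − 115.26) × 0.967498 = -8.8783
Short position value = −(long value) = $8.88

$8.88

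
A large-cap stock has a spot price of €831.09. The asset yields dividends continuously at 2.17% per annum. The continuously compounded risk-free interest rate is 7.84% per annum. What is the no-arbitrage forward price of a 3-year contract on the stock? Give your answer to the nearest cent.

F = S·e^((r − q)T) = 831.09 · e^((0.0784 − 0.0217) × 3)
= 831.09 · e^0.170100 = 831.09 × 1.185423
F = €985.19

€985.19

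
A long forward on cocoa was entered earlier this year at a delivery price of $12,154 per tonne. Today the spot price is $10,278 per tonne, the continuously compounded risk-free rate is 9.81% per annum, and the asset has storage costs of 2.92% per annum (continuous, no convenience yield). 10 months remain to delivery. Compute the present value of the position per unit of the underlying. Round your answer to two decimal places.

-$668.77 per tonne

Current fair forward for the remaining 10 months: F = S·e^((r + u)·T), (r + u) = 0.0981 + 0.0292 = 0.1273
F = 10278 · e^(0.1273 × 10/12) = 10278 × 1.11191453 = 11428.2575
Value of long forward = (F − K)·e^(−rT) = (11428.2575 − 12154) · e^(−0.0981·10/12)
= -725.7425 × 0.92150231 = -668.77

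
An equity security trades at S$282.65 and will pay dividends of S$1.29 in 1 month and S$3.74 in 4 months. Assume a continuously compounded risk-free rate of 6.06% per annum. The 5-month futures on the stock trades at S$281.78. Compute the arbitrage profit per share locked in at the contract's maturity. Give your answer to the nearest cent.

PV(dividends) I = 1.29·e^(−0.0606·1/12) + 3.74·e^(−0.0606·4/12) = 4.9487
Fair futures F* = (S − I)·e^(rT) = (282.65 − 4.9487)·e^0.025250 = 277.7013 × 1.025571 = 284.8024
Market S$281.78 < fair 284.8024: forward underpriced → reverse cash-and-carry (short the stock, invest proceeds at r, pay the dividends, go long the forward).
Profit at T = |F_mkt − F*| = |281.78 − 284.8024| = S$3.02 per share

S$3.02 per share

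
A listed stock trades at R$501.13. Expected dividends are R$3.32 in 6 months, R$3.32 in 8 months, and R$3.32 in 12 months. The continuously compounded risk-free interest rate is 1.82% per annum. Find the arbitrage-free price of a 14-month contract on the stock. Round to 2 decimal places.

PV(dividends) I = 3.32·e^(−0.0182·6/12) + 3.32·e^(−0.0182·8/12) + 3.32·e^(−0.0182·12/12)
I = 3.2899 + 3.2800 + 3.2601 = 9.8300
F = (S − I)·e^(rT) = (501.13 − 9.8300) · e^(0.0182·14/12)
= 491.3000 · e^0.021233 = 491.3000 × 1.021460 = R$501.84

R$501.84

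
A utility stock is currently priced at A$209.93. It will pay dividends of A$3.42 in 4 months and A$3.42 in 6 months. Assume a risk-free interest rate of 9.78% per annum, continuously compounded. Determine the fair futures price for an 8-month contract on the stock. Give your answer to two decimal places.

A$217.06

PV(dividends) I = 3.42·e^(−0.0978·4/12) + 3.42·e^(−0.0978·6/12)
I = 3.3103 + 3.2568 = 6.5671
F = (S − I)·e^(rT) = (209.93 − 6.5671) · e^(0.0978·8/12)
= 203.3629 · e^0.065200 = 203.3629 × 1.067372 = A$217.06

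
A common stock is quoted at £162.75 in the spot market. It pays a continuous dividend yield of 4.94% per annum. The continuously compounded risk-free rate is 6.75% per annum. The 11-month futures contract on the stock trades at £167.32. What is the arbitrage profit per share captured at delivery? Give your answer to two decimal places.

Fair futures: F* = S·e^(carry·T), with carry = (r − q) = 0.0675 − 0.0494 = 0.0181
F* = 162.75 · e^(0.0181 × 11/12) = 162.75 · e^0.016592 = 162.75 × 1.016730 = £165.4728
Market £167.32 > fair £165.4728: forward overpriced → cash-and-carry (buy spot, short the forward).
At maturity, profit = |F_mkt − F*| = |167.32 − 165.4728| = £1.85 per share

£1.85 per share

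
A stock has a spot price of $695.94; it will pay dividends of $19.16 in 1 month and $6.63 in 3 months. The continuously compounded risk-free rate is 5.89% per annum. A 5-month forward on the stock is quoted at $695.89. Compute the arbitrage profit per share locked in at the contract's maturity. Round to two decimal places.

PV(dividends) I = 19.16·e^(−0.0589·1/12) + 6.63·e^(−0.0589·3/12) = 25.5993
Fair forward F* = (S − I)·e^(rT) = (695.94 − 25.5993)·e^0.024542 = 670.3407 × 1.024846 = 686.9960
Market $695.89 > fair 686.9960: forward overpriced → cash-and-carry (borrow at r, buy the stock and collect the dividends, short the forward).
Profit at T = |F_mkt − F*| = |695.89 − 686.9960| = $8.89 per share

$8.89 per share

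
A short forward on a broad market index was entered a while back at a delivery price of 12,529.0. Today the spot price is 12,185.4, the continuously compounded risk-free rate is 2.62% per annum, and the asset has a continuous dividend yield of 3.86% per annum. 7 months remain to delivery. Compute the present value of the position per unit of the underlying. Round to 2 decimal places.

424.88

Current fair forward for the remaining 7 months: F = S·e^((r − q)·T), (r − q) = 0.0262 − 0.0386 = -0.0124
F = 12185.4 · e^(-0.0124 × 7/12) = 12185.4 × 0.99279276 = 12097.5769
Value of long forward = (F − K)·e^(−rT) = (12097.5769 − 12529.0) · e^(−0.0262·7/12)
= -431.4231 × 0.98483286 = -424.88
Short position value = −(long value) = 424.88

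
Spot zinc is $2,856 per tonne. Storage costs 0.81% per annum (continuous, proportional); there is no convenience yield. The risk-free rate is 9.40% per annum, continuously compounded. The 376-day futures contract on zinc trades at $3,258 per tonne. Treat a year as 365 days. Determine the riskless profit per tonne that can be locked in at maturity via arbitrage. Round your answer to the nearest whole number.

Fair futures: F* = S·e^(carry·T), with carry = (r + u) = 0.0940 + 0.0081 = 0.1021
F* = 2856 · e^(0.1021 × 376/365) = 2856 · e^0.105177 = 2856 × 1.110907 = $3172.7504
Market $3258 > fair $3172.7504: forward overpriced → cash-and-carry (buy spot, short the forward).
At maturity, profit = |F_mkt − F*| = |3258 − 3172.7504| = $85 per tonne

$85 per tonne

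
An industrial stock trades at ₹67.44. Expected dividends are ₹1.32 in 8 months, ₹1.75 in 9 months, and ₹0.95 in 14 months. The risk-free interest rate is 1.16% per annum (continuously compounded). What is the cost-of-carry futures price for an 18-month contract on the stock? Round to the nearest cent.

PV(dividends) I = 1.32·e^(−0.0116·8/12) + 1.75·e^(−0.0116·9/12) + 0.95·e^(−0.0116·14/12)
I = 1.3098 + 1.7348 + 0.9372 = 3.9818
F = (S − I)·e^(rT) = (67.44 − 3.9818) · e^(0.0116·18/12)
= 63.4582 · e^0.017400 = 63.4582 × 1.017552 = ₹64.57

₹64.57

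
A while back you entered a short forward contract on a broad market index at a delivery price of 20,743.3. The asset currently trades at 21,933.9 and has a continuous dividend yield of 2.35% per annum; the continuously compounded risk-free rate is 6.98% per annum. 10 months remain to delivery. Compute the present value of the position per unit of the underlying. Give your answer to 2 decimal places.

Current fair forward for the remaining 10 months: F = S·e^((r − q)·T), (r − q) = 0.0698 − 0.0235 = 0.0463
F = 21933.9 · e^(0.0463 × 10/12) = 21933.9 × 1.03933734 = 22796.7213
Value of long forward = (F − K)·e^(−rT) = (22796.7213 − 20743.3) · e^(−0.0698·10/12)
= 2053.4213 × 0.94349269 = 1937.39
Short position value = −(long value) = -1937.39

-1937.39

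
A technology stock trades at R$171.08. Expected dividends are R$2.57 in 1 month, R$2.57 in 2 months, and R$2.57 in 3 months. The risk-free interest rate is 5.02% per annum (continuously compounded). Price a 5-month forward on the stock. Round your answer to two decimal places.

PV(dividends) I = 2.57·e^(−0.0502·1/12) + 2.57·e^(−0.0502·2/12) + 2.57·e^(−0.0502·3/12)
I = 2.5593 + 2.5486 + 2.5379 = 7.6458
F = (S − I)·e^(rT) = (171.08 − 7.6458) · e^(0.0502·5/12)
= 163.4342 · e^0.020917 = 163.4342 × 1.021137 = R$166.89

R$166.89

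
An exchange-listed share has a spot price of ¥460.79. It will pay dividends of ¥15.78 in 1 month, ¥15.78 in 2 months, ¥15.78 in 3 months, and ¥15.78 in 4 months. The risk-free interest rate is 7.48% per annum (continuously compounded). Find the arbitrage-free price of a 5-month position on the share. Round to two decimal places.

PV(dividends) I = 15.78·e^(−0.0748·1/12) + 15.78·e^(−0.0748·2/12) + 15.78·e^(−0.0748·3/12) + 15.78·e^(−0.0748·4/12)
I = 15.6819 + 15.5845 + 15.4877 + 15.3914 = 62.1455
F = (S − I)·e^(rT) = (460.79 − 62.1455) · e^(0.0748·5/12)
= 398.6445 · e^0.031167 = 398.6445 × 1.031658 = ¥411.26

¥411.26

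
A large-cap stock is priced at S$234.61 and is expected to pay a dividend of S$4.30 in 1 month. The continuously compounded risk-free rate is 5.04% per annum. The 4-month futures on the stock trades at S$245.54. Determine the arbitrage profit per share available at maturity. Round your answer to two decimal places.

S$11.31 per share

PV(dividends) I = 4.30·e^(−0.0504·1/12) = 4.2820
Fair futures F* = (S − I)·e^(rT) = (234.61 − 4.2820)·e^0.016800 = 230.3280 × 1.016942 = 234.2302
Market S$245.54 > fair 234.2302: forward overpriced → cash-and-carry (borrow at r, buy the stock and collect the dividends, short the forward).
Profit at T = |F_mkt − F*| = |245.54 − 234.2302| = S$11.31 per share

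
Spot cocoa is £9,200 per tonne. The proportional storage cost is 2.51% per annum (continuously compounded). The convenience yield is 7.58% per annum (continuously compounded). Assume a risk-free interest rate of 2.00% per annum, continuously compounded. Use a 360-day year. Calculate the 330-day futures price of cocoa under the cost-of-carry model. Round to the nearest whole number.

Net carry = r + u − y = 0.0200 + 0.0251 − 0.0758 = -0.0307
F = S·e^((r+u−y)T) = 9200 · e^(-0.0307 × 330/360) = 9200 · e^-0.028142
= 9200 × 0.972250 = £8,945 per tonne

£8,945 per tonne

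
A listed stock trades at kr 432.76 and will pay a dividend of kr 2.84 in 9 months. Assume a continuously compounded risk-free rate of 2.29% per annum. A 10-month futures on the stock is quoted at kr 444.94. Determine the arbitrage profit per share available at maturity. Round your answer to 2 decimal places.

kr 6.69 per share

PV(dividends) I = 2.84·e^(−0.0229·9/12) = 2.7916
Fair futures F* = (S − I)·e^(rT) = (432.76 − 2.7916)·e^0.019083 = 429.9684 × 1.019266 = 438.2522
Market kr 444.94 > fair 438.2522: forward overpriced → cash-and-carry (borrow at r, buy the stock and collect the dividends, short the forward).
Profit at T = |F_mkt − F*| = |444.94 − 438.2522| = kr 6.69 per share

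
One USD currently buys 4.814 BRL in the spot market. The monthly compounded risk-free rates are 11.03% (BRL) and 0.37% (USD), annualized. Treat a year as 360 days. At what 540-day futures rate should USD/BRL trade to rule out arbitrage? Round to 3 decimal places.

5.644

By covered interest parity, F = S · (1+r_BRL/12)^(12T) / (1+r_USD/12)^(12T)
= 4.814 × 1.179033 / 1.005565 = 4.814 × 1.172508
F = 5.644 BRL per USD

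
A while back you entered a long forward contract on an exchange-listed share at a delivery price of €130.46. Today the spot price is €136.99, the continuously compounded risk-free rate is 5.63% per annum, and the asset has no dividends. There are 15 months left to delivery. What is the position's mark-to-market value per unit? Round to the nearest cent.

€15.40

Current fair forward for the remaining 15 months: F = S·e^(r·T), r = 0.0563
F = 136.99 · e^(0.0563 × 15/12) = 136.99 × 1.072910 = 146.9779
Value of long forward = (F − K)·e^(−rT) = (146.9779 − 130.46) · e^(−0.0563·15/12)
= 16.5179 × 0.932044 = 15.40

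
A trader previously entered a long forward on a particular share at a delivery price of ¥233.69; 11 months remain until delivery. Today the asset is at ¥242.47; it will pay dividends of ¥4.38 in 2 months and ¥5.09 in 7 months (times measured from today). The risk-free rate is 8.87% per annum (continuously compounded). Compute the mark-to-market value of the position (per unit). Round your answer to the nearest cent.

PV(remaining dividends) I = 4.38·e^(−0.0887·2/12) + 5.09·e^(−0.0887·7/12) = 9.1491
Current forward F = (S − I)·e^(rT) = (242.47 − 9.1491)·e^(0.0887·11/12) = 233.3209 × 1.084705 = 253.0843
Value (long) = (F − K)·e^(−rT) = (253.0843 − 233.69) × 0.921909 = 17.8798
Value = ¥17.88

¥17.88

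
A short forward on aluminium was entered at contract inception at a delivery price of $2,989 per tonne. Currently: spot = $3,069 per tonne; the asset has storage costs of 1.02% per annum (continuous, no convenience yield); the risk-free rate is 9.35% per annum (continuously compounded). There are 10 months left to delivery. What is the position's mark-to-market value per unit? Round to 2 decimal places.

-$330.25 per tonne

Current fair forward for the remaining 10 months: F = S·e^((r + u)·T), (r + u) = 0.0935 + 0.0102 = 0.1037
F = 3069 · e^(0.1037 × 10/12) = 3069 × 1.09026051 = 3346.0095
Value of long forward = (F − K)·e^(−rT) = (3346.0095 − 2989) · e^(−0.0935·10/12)
= 357.0095 × 0.92504151 = 330.25
Short position value = −(long value) = -$330.25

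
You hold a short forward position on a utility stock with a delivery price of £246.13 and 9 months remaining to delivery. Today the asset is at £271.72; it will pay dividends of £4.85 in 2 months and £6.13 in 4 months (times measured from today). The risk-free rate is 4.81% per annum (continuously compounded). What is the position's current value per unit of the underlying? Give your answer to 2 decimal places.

-£23.47

PV(remaining dividends) I = 4.85·e^(−0.0481·2/12) + 6.13·e^(−0.0481·4/12) = 10.8438
Current forward F = (S − I)·e^(rT) = (271.72 − 10.8438)·e^(0.0481·9/12) = 260.8762 × 1.036734 = 270.4592
Value (long) = (F − K)·e^(−rT) = (270.4592 − 246.13) × 0.964568 = 23.4672
Short position value = −(long value) = -£23.47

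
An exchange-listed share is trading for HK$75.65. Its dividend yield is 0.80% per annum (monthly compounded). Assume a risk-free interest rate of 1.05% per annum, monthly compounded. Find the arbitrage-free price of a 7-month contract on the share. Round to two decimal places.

HK$75.76

F = S · (1+r/12)^(12T) / (1+q/12)^(12T)
= 75.65 × 1.006141 / 1.004676 = 75.65 × 1.001458
F = HK$75.76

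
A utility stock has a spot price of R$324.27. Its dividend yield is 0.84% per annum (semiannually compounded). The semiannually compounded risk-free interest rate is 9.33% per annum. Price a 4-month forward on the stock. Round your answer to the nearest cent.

F = S · (1+r/2)^(2T) / (1+q/2)^(2T)
= 324.27 × 1.030863 / 1.002798 = 324.27 × 1.027987
F = R$333.35

R$333.35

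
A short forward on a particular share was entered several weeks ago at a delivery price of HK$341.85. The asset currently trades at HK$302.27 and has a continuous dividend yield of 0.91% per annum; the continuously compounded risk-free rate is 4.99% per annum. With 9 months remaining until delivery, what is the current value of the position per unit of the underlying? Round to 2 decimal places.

Current fair forward for the remaining 9 months: F = S·e^((r − q)·T), (r − q) = 0.0499 − 0.0091 = 0.0408
F = 302.27 · e^(0.0408 × 9/12) = 302.27 × 1.031073 = 311.6624
Value of long forward = (F − K)·e^(−rT) = (311.6624 − 341.85) · e^(−0.0499·9/12)
= -30.1876 × 0.963267 = -29.08
Short position value = −(long value) = HK$29.08

HK$29.08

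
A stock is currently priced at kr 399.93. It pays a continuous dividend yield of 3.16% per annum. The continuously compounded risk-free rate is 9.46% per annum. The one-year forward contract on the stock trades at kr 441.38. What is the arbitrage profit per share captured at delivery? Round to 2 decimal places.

kr 15.44 per share

Fair forward: F* = S·e^(carry·T), with carry = (r − q) = 0.0946 − 0.0316 = 0.0630
F* = 399.93 · e^(0.0630 × 12/12) = 399.93 · e^0.063000 = 399.93 × 1.065027 = kr 425.9362
Market kr 441.38 > fair kr 425.9362: forward overpriced → cash-and-carry (buy spot, short the forward).
At maturity, profit = |F_mkt − F*| = |441.38 − 425.9362| = kr 15.44 per share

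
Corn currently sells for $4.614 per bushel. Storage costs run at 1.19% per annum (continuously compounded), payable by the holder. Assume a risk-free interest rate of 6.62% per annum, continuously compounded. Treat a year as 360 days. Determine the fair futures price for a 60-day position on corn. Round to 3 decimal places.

$4.674 per bushel

Net carry = r + u − y = 0.0662 + 0.0119 − 0.0000 = 0.0781
F = S·e^((r+u−y)T) = 4.614 · e^(0.0781 × 60/360) = 4.614 · e^0.013017
= 4.614 × 1.013102 = $4.674 per bushel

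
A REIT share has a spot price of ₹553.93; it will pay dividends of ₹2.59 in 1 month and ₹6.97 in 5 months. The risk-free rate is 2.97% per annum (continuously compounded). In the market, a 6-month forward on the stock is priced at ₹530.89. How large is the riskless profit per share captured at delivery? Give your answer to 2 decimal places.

PV(dividends) I = 2.59·e^(−0.0297·1/12) + 6.97·e^(−0.0297·5/12) = 9.4679
Fair forward F* = (S − I)·e^(rT) = (553.93 − 9.4679)·e^0.014850 = 544.4621 × 1.014961 = 552.6078
Market ₹530.89 < fair 552.6078: forward underpriced → reverse cash-and-carry (short the stock, invest proceeds at r, pay the dividends, go long the forward).
Profit at T = |F_mkt − F*| = |530.89 − 552.6078| = ₹21.72 per share

₹21.72 per share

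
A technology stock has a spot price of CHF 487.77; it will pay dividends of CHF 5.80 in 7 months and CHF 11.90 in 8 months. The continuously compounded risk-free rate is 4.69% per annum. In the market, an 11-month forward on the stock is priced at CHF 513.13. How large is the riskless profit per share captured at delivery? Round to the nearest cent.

CHF 21.86 per share

PV(dividends) I = 5.80·e^(−0.0469·7/12) + 11.90·e^(−0.0469·8/12) = 17.1772
Fair forward F* = (S − I)·e^(rT) = (487.77 − 17.1772)·e^0.042992 = 470.5928 × 1.043930 = 491.2659
Market CHF 513.13 > fair 491.2659: forward overpriced → cash-and-carry (borrow at r, buy the stock and collect the dividends, short the forward).
Profit at T = |F_mkt − F*| = |513.13 − 491.2659| = CHF 21.86 per share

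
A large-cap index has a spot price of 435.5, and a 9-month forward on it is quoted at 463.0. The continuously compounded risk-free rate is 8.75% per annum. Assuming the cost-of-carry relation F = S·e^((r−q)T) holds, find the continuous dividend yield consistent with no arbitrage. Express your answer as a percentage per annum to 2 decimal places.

From F = S·e^((r−q)T): (r − q) = ln(F/S)/T
ln(463.0/435.5) = ln(1.063146) = 0.061232
(r − q) = 0.061232 / (9/12) = 0.081643
q = r − ln(F/S)/T = 0.0875 − 0.081643 = 0.005857
q = 0.59%

0.59%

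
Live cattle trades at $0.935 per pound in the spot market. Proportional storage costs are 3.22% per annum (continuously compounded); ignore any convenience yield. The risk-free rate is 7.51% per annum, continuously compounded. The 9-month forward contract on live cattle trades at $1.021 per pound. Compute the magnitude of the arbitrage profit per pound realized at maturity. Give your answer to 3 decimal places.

$0.008 per pound

Fair forward: F* = S·e^(carry·T), with carry = (r + u) = 0.0751 + 0.0322 = 0.1073
F* = 0.935 · e^(0.1073 × 9/12) = 0.935 · e^0.080475 = 0.935 × 1.083802 = $1.0134
Market $1.021 > fair $1.0134: forward overpriced → cash-and-carry (buy spot, short the forward).
At maturity, profit = |F_mkt − F*| = |1.021 − 1.0134| = $0.008 per pound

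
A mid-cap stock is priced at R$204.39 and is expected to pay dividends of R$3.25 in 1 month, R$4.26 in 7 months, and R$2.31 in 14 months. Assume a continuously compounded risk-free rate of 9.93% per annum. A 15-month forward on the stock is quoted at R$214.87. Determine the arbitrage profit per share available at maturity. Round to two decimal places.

R$6.00 per share

PV(dividends) I = 3.25·e^(−0.0993·1/12) + 4.26·e^(−0.0993·7/12) + 2.31·e^(−0.0993·14/12) = 9.3008
Fair forward F* = (S − I)·e^(rT) = (204.39 − 9.3008)·e^0.124125 = 195.0892 × 1.132157 = 220.8716
Market R$214.87 < fair 220.8716: forward underpriced → reverse cash-and-carry (short the stock, invest proceeds at r, pay the dividends, go long the forward).
Profit at T = |F_mkt − F*| = |214.87 − 220.8716| = R$6.00 per share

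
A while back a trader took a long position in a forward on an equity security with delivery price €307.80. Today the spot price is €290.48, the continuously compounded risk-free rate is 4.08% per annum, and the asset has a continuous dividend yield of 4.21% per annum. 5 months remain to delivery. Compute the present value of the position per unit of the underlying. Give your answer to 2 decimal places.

Current fair forward for the remaining 5 months: F = S·e^((r − q)·T), (r − q) = 0.0408 − 0.0421 = -0.0013
F = 290.48 · e^(-0.0013 × 5/12) = 290.48 × 0.999458 = 290.3226
Value of long forward = (F − K)·e^(−rT) = (290.3226 − 307.80) · e^(−0.0408·5/12)
= -17.4774 × 0.983144 = -17.18

-€17.18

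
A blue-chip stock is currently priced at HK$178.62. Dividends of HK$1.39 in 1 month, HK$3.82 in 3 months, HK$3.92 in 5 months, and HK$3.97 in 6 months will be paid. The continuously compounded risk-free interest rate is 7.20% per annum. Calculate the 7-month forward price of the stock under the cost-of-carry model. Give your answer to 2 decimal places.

PV(dividends) I = 1.39·e^(−0.0720·1/12) + 3.82·e^(−0.0720·3/12) + 3.92·e^(−0.0720·5/12) + 3.97·e^(−0.0720·6/12)
I = 1.3817 + 3.7519 + 3.8041 + 3.8296 = 12.7673
F = (S − I)·e^(rT) = (178.62 − 12.7673) · e^(0.0720·7/12)
= 165.8527 · e^0.042000 = 165.8527 × 1.042894 = HK$172.97

HK$172.97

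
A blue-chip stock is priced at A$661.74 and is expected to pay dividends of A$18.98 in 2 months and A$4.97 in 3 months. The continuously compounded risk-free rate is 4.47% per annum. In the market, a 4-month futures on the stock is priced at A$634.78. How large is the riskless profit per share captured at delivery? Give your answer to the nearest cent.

PV(dividends) I = 18.98·e^(−0.0447·2/12) + 4.97·e^(−0.0447·3/12) = 23.7539
Fair futures F* = (S − I)·e^(rT) = (661.74 − 23.7539)·e^0.014900 = 637.9861 × 1.015012 = 647.5635
Market A$634.78 < fair 647.5635: forward underpriced → reverse cash-and-carry (short the stock, invest proceeds at r, pay the dividends, go long the forward).
Profit at T = |F_mkt − F*| = |634.78 − 647.5635| = A$12.78 per share

A$12.78 per share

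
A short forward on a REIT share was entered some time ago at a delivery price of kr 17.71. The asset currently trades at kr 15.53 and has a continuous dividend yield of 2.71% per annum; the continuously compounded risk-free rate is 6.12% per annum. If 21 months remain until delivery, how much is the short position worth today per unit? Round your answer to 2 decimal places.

Current fair forward for the remaining 21 months: F = S·e^((r − q)·T), (r − q) = 0.0612 − 0.0271 = 0.0341
F = 15.53 · e^(0.0341 × 21/12) = 15.53 × 1.061492 = 16.4850
Value of long forward = (F − K)·e^(−rT) = (16.4850 − 17.71) · e^(−0.0612·21/12)
= -1.2250 × 0.898436 = -1.10
Short position value = −(long value) = kr 1.10

kr 1.10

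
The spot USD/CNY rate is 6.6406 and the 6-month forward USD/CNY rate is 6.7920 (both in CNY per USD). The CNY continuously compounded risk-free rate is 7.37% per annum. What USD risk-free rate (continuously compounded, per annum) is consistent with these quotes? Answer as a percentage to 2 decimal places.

2.86%

F = S·e^((r_CNY − r_USD)T) ⇒ r_USD = r_CNY − ln(F/S)/T
ln(6.7920/6.6406) = 0.022543; /(6/12) = 0.045086
r_USD = 0.0737 − 0.045086 = 0.028614
r_USD = 2.86%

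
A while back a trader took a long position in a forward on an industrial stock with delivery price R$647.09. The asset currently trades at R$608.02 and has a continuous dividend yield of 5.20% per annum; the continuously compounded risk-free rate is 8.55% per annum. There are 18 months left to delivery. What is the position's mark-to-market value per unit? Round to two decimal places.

-R$6.81

Current fair forward for the remaining 18 months: F = S·e^((r − q)·T), (r − q) = 0.0855 − 0.0520 = 0.0335
F = 608.02 · e^(0.0335 × 18/12) = 608.02 × 1.051534 = 639.3537
Value of long forward = (F − K)·e^(−rT) = (639.3537 − 647.09) · e^(−0.0855·18/12)
= -7.7363 × 0.879633 = -6.81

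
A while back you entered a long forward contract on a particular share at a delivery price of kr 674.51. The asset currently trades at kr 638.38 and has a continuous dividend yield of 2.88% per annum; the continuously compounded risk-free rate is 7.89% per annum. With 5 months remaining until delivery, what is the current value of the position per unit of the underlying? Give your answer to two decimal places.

Current fair forward for the remaining 5 months: F = S·e^((r − q)·T), (r − q) = 0.0789 − 0.0288 = 0.0501
F = 638.38 · e^(0.0501 × 5/12) = 638.38 × 1.021094 = 651.8460
Value of long forward = (F − K)·e^(−rT) = (651.8460 − 674.51) · e^(−0.0789·5/12)
= -22.6640 × 0.967660 = -21.93

-kr 21.93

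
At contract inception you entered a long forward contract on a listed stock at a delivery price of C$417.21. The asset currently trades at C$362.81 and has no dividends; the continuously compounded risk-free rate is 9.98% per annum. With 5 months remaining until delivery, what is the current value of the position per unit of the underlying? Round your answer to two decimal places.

-C$37.41

Current fair forward for the remaining 5 months: F = S·e^(r·T), r = 0.0998
F = 362.81 · e^(0.0998 × 5/12) = 362.81 × 1.042460 = 378.2149
Value of long forward = (F − K)·e^(−rT) = (378.2149 − 417.21) · e^(−0.0998·5/12)
= -38.9951 × 0.959269 = -37.41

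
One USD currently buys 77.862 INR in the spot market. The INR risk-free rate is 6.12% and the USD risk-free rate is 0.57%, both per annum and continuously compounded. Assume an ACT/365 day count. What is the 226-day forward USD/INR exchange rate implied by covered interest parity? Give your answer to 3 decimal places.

80.584

F = S·e^((r_INR − r_USD)T) = 77.862 · e^((0.0612 − 0.0057) × 226/365)
= 77.862 · e^0.034364 = 77.862 × 1.034961
F = 80.584 INR per USD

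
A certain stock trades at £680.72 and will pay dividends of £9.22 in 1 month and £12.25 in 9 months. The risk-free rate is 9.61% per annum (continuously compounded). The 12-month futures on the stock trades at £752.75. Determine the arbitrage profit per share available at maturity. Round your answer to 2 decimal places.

£25.98 per share

PV(dividends) I = 9.22·e^(−0.0961·1/12) + 12.25·e^(−0.0961·9/12) = 20.5446
Fair futures F* = (S − I)·e^(rT) = (680.72 − 20.5446)·e^0.096100 = 660.1754 × 1.100869 = 726.7666
Market £752.75 > fair 726.7666: forward overpriced → cash-and-carry (borrow at r, buy the stock and collect the dividends, short the forward).
Profit at T = |F_mkt − F*| = |752.75 − 726.7666| = £25.98 per share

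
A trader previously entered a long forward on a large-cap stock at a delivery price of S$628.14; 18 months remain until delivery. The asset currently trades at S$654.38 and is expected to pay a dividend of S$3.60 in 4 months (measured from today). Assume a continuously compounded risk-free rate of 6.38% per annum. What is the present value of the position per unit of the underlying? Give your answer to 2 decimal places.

PV(remaining dividends) I = 3.60·e^(−0.0638·4/12) = 3.5242
Current forward F = (S − I)·e^(rT) = (654.38 − 3.5242)·e^(0.0638·18/12) = 650.8558 × 1.100429 = 716.2206
Value (long) = (F − K)·e^(−rT) = (716.2206 − 628.14) × 0.908737 = 80.0421
Value = S$80.04

S$80.04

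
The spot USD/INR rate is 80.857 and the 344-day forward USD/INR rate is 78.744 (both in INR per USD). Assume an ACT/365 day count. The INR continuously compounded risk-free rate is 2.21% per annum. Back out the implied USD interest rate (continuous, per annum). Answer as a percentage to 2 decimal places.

5.02%

F = S·e^((r_INR − r_USD)T) ⇒ r_USD = r_INR − ln(F/S)/T
ln(78.744/80.857) = -0.026480; /(344/365) = -0.028097
r_USD = 0.0221 + 0.028097 = 0.050197
r_USD = 5.02%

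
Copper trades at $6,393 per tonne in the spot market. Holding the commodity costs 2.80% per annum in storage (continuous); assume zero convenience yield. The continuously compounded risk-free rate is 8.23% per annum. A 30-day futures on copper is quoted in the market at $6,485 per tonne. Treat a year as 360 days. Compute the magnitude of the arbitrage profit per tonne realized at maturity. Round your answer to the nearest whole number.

$33 per tonne

Fair futures: F* = S·e^(carry·T), with carry = (r + u) = 0.0823 + 0.0280 = 0.1103
F* = 6393 · e^(0.1103 × 30/360) = 6393 · e^0.009192 = 6393 × 1.009234 = $6452.0330
Market $6485 > fair $6452.0330: forward overpriced → cash-and-carry (buy spot, short the forward).
At maturity, profit = |F_mkt − F*| = |6485 − 6452.0330| = $33 per tonne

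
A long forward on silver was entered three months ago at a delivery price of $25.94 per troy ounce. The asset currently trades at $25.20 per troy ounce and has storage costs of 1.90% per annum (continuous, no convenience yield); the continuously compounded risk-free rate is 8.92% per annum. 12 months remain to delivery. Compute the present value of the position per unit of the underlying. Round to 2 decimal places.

Current fair forward for the remaining 12 months: F = S·e^((r + u)·T), (r + u) = 0.0892 + 0.0190 = 0.1082
F = 25.20 · e^(0.1082 × 12/12) = 25.20 × 1.114271 = 28.0796
Value of long forward = (F − K)·e^(−rT) = (28.0796 − 25.94) · e^(−0.0892·12/12)
= 2.1396 × 0.914663 = 1.96

$1.96 per troy ounce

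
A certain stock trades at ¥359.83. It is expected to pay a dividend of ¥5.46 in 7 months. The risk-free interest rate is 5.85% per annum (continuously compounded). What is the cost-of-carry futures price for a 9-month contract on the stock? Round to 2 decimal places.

¥370.46

PV(dividends) I = 5.46·e^(−0.0585·7/12)
I = 5.2768
F = (S − I)·e^(rT) = (359.83 − 5.2768) · e^(0.0585·9/12)
= 354.5532 · e^0.043875 = 354.5532 × 1.044852 = ¥370.46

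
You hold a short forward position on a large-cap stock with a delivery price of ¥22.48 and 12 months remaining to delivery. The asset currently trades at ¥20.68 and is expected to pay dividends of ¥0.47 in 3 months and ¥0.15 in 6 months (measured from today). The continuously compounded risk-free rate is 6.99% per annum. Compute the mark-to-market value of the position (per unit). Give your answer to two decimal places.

¥0.89

PV(remaining dividends) I = 0.47·e^(−0.0699·3/12) + 0.15·e^(−0.0699·6/12) = 0.6067
Current forward F = (S − I)·e^(rT) = (20.68 − 0.6067)·e^(0.0699·12/12) = 20.0733 × 1.072401 = 21.5266
Value (long) = (F − K)·e^(−rT) = (21.5266 − 22.48) × 0.932487 = -0.8890
Short position value = −(long value) = ¥0.89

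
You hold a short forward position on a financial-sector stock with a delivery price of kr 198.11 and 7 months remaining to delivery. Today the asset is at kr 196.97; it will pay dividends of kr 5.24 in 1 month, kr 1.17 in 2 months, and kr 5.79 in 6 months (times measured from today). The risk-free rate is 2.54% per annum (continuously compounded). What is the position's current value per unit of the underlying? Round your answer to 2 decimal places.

PV(remaining dividends) I = 5.24·e^(−0.0254·1/12) + 1.17·e^(−0.0254·2/12) + 5.79·e^(−0.0254·6/12) = 12.1109
Current forward F = (S − I)·e^(rT) = (196.97 − 12.1109)·e^(0.0254·7/12) = 184.8591 × 1.014927 = 187.6185
Value (long) = (F − K)·e^(−rT) = (187.6185 − 198.11) × 0.985293 = -10.3372
Short position value = −(long value) = kr 10.34

kr 10.34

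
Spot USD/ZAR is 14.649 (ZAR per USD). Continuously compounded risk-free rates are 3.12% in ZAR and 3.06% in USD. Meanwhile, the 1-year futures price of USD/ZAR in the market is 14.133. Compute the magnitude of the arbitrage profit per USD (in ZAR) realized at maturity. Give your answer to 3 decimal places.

0.525 per USD (in ZAR)

Fair futures: F* = S·e^(carry·T), with carry = (r_ZAR − r_USD) = 0.0312 − 0.0306 = 0.0006
F* = 14.649 · e^(0.0006 × 1) = 14.649 · e^0.000600 = 14.649 × 1.000600 = 14.6578
Market 14.133 < fair 14.6578: forward underpriced → reverse cash-and-carry (short spot, go long the forward).
At maturity, profit = |F_mkt − F*| = |14.133 − 14.6578| = 0.525 per USD (in ZAR)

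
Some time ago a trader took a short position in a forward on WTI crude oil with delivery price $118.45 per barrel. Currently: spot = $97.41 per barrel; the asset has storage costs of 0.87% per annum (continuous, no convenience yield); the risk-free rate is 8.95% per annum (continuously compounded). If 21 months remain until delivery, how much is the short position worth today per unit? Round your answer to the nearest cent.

Current fair forward for the remaining 21 months: F = S·e^((r + u)·T), (r + u) = 0.0895 + 0.0087 = 0.0982
F = 97.41 · e^(0.0982 × 21/12) = 97.41 × 1.187500 = 115.6744
Value of long forward = (F − K)·e^(−rT) = (115.6744 − 118.45) · e^(−0.0895·21/12)
= -2.7756 × 0.855025 = -2.37
Short position value = −(long value) = $2.37

$2.37 per barrel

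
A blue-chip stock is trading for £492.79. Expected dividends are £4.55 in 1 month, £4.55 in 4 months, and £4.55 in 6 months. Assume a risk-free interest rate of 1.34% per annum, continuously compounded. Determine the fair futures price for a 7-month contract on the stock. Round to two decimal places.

PV(dividends) I = 4.55·e^(−0.0134·1/12) + 4.55·e^(−0.0134·4/12) + 4.55·e^(−0.0134·6/12)
I = 4.5449 + 4.5297 + 4.5196 = 13.5942
F = (S − I)·e^(rT) = (492.79 − 13.5942) · e^(0.0134·7/12)
= 479.1958 · e^0.007817 = 479.1958 × 1.007848 = £482.96

£482.96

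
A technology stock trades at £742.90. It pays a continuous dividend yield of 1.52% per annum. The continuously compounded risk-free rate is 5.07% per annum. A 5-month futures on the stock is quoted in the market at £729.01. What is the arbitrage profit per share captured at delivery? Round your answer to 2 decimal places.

Fair futures: F* = S·e^(carry·T), with carry = (r − q) = 0.0507 − 0.0152 = 0.0355
F* = 742.90 · e^(0.0355 × 5/12) = 742.90 · e^0.014792 = 742.90 × 1.014902 = £753.9707
Market £729.01 < fair £753.9707: forward underpriced → reverse cash-and-carry (short spot, go long the forward).
At maturity, profit = |F_mkt − F*| = |729.01 − 753.9707| = £24.96 per share

£24.96 per share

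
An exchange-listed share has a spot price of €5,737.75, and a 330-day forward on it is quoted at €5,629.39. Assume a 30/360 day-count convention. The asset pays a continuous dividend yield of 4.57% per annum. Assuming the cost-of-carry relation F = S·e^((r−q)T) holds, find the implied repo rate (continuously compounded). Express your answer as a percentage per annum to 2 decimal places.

2.49%

From F = S·e^((r−q)T): (r − q) = ln(F/S)/T
ln(5629.39/5737.75) = ln(0.981115) = -0.019066
(r − q) = -0.019066 / (330/360) = -0.020799
r = ln(F/S)/T + q = -0.020799 + 0.0457 = 0.024901
r = 2.49%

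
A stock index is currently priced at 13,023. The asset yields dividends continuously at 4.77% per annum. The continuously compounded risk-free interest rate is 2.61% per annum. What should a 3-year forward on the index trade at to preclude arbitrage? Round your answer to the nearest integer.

12,206

F = S·e^((r − q)T) = 13023 · e^((0.0261 − 0.0477) × 3)
= 13023 · e^-0.064800 = 13023 × 0.937255
F = 12,206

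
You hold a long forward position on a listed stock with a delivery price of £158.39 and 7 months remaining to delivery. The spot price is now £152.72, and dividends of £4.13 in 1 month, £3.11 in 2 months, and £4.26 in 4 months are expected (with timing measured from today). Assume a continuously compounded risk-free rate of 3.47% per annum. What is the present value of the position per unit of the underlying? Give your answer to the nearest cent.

-£13.92

PV(remaining dividends) I = 4.13·e^(−0.0347·1/12) + 3.11·e^(−0.0347·2/12) + 4.26·e^(−0.0347·4/12) = 11.4212
Current forward F = (S − I)·e^(rT) = (152.72 − 11.4212)·e^(0.0347·7/12) = 141.2988 × 1.020448 = 144.1881
Value (long) = (F − K)·e^(−rT) = (144.1881 − 158.39) × 0.979962 = -13.9173
Value = -£13.92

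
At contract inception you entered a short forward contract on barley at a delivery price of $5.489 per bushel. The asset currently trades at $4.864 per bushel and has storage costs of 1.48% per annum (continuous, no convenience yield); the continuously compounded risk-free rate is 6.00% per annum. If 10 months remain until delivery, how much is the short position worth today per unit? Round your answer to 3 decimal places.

Current fair forward for the remaining 10 months: F = S·e^((r + u)·T), (r + u) = 0.0600 + 0.0148 = 0.0748
F = 4.864 · e^(0.0748 × 10/12) = 4.864 × 1.064317 = 5.1768
Value of long forward = (F − K)·e^(−rT) = (5.1768 − 5.489) · e^(−0.0600·10/12)
= -0.3122 × 0.951229 = -0.297
Short position value = −(long value) = $0.297

$0.297 per bushel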